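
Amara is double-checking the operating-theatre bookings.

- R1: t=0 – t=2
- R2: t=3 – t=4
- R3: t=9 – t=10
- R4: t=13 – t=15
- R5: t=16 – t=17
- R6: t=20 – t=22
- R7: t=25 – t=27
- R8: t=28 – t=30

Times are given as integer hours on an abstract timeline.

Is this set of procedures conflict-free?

Yes

Sorted by start: R1, R2, R3, R4, R5, R6, R7, R8.
R2 starts after R1 ends — done with R1.
R3 starts after R2 ends — done with R2.
R4 starts after R3 ends — done with R3.
R5 starts after R4 ends — done with R4.
R6 starts after R5 ends — done with R5.
R7 starts after R6 ends — done with R6.
R8 starts after R7 ends.
Every pair is clear; the schedule has no overlaps.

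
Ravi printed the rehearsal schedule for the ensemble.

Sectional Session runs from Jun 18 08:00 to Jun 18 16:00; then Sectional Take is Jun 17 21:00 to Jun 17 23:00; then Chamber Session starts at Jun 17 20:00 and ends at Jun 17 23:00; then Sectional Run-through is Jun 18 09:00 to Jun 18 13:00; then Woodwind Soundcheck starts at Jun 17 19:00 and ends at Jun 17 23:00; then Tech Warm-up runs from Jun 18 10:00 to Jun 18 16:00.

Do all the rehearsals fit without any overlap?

Sorted by start: Woodwind Soundcheck, Chamber Session, Sectional Take, Sectional Session, Sectional Run-through, Tech Warm-up.
Chamber Session starts before Woodwind Soundcheck ends → Woodwind Soundcheck and Chamber Session overlap.
That's a conflict, so the schedule is not conflict-free.

No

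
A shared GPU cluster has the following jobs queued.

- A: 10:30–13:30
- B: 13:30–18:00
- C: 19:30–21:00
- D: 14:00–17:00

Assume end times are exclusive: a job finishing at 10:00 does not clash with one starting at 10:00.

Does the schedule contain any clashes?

Check each pair: they overlap iff neither finishes before the other starts.
Sorted by start: A, B, D, C.
B starts exactly when A ends (back-to-back, no overlap); A is clear from here.
D starts before B ends → B and D overlap.
That's a conflict, so the schedule is not conflict-free.

Yes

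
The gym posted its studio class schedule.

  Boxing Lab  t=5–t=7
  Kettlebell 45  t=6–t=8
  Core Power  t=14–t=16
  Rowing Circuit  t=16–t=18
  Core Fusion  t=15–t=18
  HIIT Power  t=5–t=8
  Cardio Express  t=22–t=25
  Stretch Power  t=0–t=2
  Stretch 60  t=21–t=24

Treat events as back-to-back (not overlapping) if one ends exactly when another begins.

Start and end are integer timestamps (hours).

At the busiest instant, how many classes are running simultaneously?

Sweep the timeline, counting +1 at each start and −1 at each end (ends before starts at a tie):
t=0 start Stretch Power → 1
t=2 end Stretch Power → 0
t=5 start Boxing Lab → 1
t=5 start HIIT Power → 2
t=6 start Kettlebell 45 → 3
t=7 end Boxing Lab → 2
t=8 end HIIT Power → 1
t=8 end Kettlebell 45 → 0
t=14 start Core Power → 1
t=15 start Core Fusion → 2
t=16 end Core Power → 1
t=16 start Rowing Circuit → 2
t=18 end Core Fusion → 1
t=18 end Rowing Circuit → 0
t=21 start Stretch 60 → 1
t=22 start Cardio Express → 2
t=24 end Stretch 60 → 1
t=25 end Cardio Express → 0
Peak is 3, at t=6 (Boxing Lab, HIIT Power, Kettlebell 45).

3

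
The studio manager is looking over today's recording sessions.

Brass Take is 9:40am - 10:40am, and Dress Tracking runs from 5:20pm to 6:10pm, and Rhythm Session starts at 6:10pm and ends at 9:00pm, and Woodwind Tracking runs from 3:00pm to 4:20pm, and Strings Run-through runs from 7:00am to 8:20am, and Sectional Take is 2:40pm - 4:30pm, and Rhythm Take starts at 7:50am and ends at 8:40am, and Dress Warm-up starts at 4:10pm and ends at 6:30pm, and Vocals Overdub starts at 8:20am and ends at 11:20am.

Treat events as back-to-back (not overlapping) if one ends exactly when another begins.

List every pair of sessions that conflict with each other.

Sorted by start: Strings Run-through, Rhythm Take, Vocals Overdub, Brass Take, Sectional Take, Woodwind Tracking, Dress Warm-up, Dress Tracking, Rhythm Session.
Rhythm Take starts before Strings Run-through ends → Strings Run-through and Rhythm Take overlap.
Vocals Overdub starts exactly when Strings Run-through ends (back-to-back, no overlap), so nothing later overlaps Strings Run-through either.
Vocals Overdub starts before Rhythm Take ends → Rhythm Take and Vocals Overdub overlap.
Brass Take starts after Rhythm Take ends, so nothing later overlaps Rhythm Take either.
Brass Take starts before Vocals Overdub ends → Vocals Overdub and Brass Take overlap.
Sectional Take starts after Vocals Overdub ends, so nothing later overlaps Vocals Overdub either.
Sectional Take starts after Brass Take ends, so nothing later overlaps Brass Take either.
Woodwind Tracking starts before Sectional Take ends → Sectional Take and Woodwind Tracking overlap.
Dress Warm-up starts before Sectional Take ends → Sectional Take and Dress Warm-up overlap.
Dress Tracking starts after Sectional Take ends, so nothing later overlaps Sectional Take either.
Dress Warm-up starts before Woodwind Tracking ends → Woodwind Tracking and Dress Warm-up overlap.
Dress Tracking starts after Woodwind Tracking ends, so nothing later overlaps Woodwind Tracking either.
Dress Tracking starts before Dress Warm-up ends → Dress Warm-up and Dress Tracking overlap.
Rhythm Session starts before Dress Warm-up ends → Dress Warm-up and Rhythm Session overlap.
Rhythm Session starts exactly when Dress Tracking ends (back-to-back, no overlap).

Brass Take & Vocals Overdub, Dress Tracking & Dress Warm-up, Dress Warm-up & Rhythm Session, Dress Warm-up & Sectional Take, Dress Warm-up & Woodwind Tracking, Rhythm Take & Strings Run-through, Rhythm Take & Vocals Overdub, Sectional Take & Woodwind Tracking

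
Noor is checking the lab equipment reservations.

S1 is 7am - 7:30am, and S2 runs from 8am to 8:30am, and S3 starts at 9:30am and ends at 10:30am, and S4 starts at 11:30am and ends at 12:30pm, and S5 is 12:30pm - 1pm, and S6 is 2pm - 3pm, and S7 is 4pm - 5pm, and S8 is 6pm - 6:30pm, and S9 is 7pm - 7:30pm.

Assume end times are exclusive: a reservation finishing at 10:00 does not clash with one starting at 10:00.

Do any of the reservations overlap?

No

Sorted by start: S1, S2, S3, S4, S5, S6, S7, S8, S9.
S2 starts after S1 ends, so nothing later overlaps S1 either.
S3 starts after S2 ends, so nothing later overlaps S2 either.
S4 starts after S3 ends, so nothing later overlaps S3 either.
S5 starts exactly when S4 ends (back-to-back, no overlap), so nothing later overlaps S4 either.
S6 starts after S5 ends, so nothing later overlaps S5 either.
S7 starts after S6 ends, so nothing later overlaps S6 either.
S8 starts after S7 ends, so nothing later overlaps S7 either.
S9 starts after S8 ends.
Every pair is clear; the schedule has no overlaps.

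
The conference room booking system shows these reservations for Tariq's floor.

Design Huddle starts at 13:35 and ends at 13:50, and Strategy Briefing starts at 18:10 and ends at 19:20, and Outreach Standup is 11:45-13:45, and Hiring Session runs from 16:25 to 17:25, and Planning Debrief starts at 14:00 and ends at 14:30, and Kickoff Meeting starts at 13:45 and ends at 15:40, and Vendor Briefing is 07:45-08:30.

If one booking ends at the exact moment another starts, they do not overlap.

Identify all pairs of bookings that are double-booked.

Sorted by start: Vendor Briefing, Outreach Standup, Design Huddle, Kickoff Meeting, Planning Debrief, Hiring Session, Strategy Briefing.
Outreach Standup starts after Vendor Briefing ends — done with Vendor Briefing.
Design Huddle starts before Outreach Standup ends → Outreach Standup and Design Huddle overlap.
Kickoff Meeting starts exactly when Outreach Standup ends (back-to-back, no overlap) — done with Outreach Standup.
Kickoff Meeting starts before Design Huddle ends → Design Huddle and Kickoff Meeting overlap.
Planning Debrief starts after Design Huddle ends — done with Design Huddle.
Planning Debrief starts before Kickoff Meeting ends → Kickoff Meeting and Planning Debrief overlap.
Hiring Session starts after Kickoff Meeting ends — done with Kickoff Meeting.
Hiring Session starts after Planning Debrief ends — done with Planning Debrief.
Strategy Briefing starts after Hiring Session ends.

Design Huddle & Kickoff Meeting, Design Huddle & Outreach Standup, Kickoff Meeting & Planning Debrief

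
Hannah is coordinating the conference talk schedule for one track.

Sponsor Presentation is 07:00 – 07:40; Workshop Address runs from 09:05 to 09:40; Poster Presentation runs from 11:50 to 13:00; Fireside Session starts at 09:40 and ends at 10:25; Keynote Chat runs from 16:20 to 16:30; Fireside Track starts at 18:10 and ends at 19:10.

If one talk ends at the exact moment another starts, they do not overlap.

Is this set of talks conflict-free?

Yes

Sorted by start: Sponsor Presentation, Workshop Address, Fireside Session, Poster Presentation, Keynote Chat, Fireside Track.
Workshop Address starts after Sponsor Presentation ends; Sponsor Presentation is clear from here.
Fireside Session starts exactly when Workshop Address ends (back-to-back, no overlap); Workshop Address is clear from here.
Poster Presentation starts after Fireside Session ends; Fireside Session is clear from here.
Keynote Chat starts after Poster Presentation ends; Poster Presentation is clear from here.
Fireside Track starts after Keynote Chat ends.
Every pair is clear; the schedule has no overlaps.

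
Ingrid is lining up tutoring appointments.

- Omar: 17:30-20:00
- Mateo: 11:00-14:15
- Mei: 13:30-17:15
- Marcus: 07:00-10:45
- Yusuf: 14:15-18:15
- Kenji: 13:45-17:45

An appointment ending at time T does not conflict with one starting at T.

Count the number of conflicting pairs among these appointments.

Sorted by start: Marcus, Mateo, Mei, Kenji, Yusuf, Omar.
Mateo starts after Marcus ends, so nothing later overlaps Marcus either.
Mei starts before Mateo ends → Mateo and Mei overlap.
Kenji starts before Mateo ends → Mateo and Kenji overlap.
Yusuf starts exactly when Mateo ends (back-to-back, no overlap), so nothing later overlaps Mateo either.
Kenji starts before Mei ends → Mei and Kenji overlap.
Yusuf starts before Mei ends → Mei and Yusuf overlap.
Omar starts after Mei ends.
Yusuf starts before Kenji ends → Kenji and Yusuf overlap.
Omar starts before Kenji ends → Kenji and Omar overlap.
Omar starts before Yusuf ends → Yusuf and Omar overlap.
Overlapping pairs: Kenji & Mateo, Kenji & Mei, Kenji & Omar, Kenji & Yusuf, Mateo & Mei, Mei & Yusuf, Omar & Yusuf — 7 in total.

7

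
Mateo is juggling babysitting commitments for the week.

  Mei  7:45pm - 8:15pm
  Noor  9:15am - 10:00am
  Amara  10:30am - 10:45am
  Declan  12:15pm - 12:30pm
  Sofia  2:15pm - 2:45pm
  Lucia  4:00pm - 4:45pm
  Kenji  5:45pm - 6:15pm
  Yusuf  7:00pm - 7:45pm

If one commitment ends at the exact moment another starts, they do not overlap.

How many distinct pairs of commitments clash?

Sorted by start: Noor, Amara, Declan, Sofia, Lucia, Kenji, Yusuf, Mei.
Amara starts after Noor ends, so Noor has no further overlaps.
Declan starts after Amara ends, so Amara has no further overlaps.
Sofia starts after Declan ends, so Declan has no further overlaps.
Lucia starts after Sofia ends, so Sofia has no further overlaps.
Kenji starts after Lucia ends, so Lucia has no further overlaps.
Yusuf starts after Kenji ends, so Kenji has no further overlaps.
Mei starts exactly when Yusuf ends (back-to-back, no overlap).
No pair overlaps.

0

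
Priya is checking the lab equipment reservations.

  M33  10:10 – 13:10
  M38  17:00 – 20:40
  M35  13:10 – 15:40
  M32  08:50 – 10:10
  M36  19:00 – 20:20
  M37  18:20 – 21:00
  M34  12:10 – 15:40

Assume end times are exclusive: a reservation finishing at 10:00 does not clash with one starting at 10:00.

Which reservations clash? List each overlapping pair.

Sorted by start: M32, M33, M34, M35, M38, M37, M36.
M33 starts exactly when M32 ends (back-to-back, no overlap) — done with M32.
M34 starts before M33 ends → M33 and M34 overlap.
M35 starts exactly when M33 ends (back-to-back, no overlap) — done with M33.
M35 starts before M34 ends → M34 and M35 overlap.
M38 starts after M34 ends — done with M34.
M38 starts after M35 ends — done with M35.
M37 starts before M38 ends → M38 and M37 overlap.
M36 starts before M38 ends → M38 and M36 overlap.
M36 starts before M37 ends → M37 and M36 overlap.

M33 & M34, M34 & M35, M36 & M37, M36 & M38, M37 & M38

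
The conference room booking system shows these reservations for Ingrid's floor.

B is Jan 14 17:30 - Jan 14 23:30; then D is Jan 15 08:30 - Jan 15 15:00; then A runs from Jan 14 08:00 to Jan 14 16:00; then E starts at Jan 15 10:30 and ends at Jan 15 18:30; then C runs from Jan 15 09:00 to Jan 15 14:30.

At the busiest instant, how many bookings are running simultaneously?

3

Sweep the timeline, counting +1 at each start and −1 at each end (ends before starts at a tie):
Jan 14 08:00 start A → 1
Jan 14 16:00 end A → 0
Jan 14 17:30 start B → 1
Jan 14 23:30 end B → 0
Jan 15 08:30 start D → 1
Jan 15 09:00 start C → 2
Jan 15 10:30 start E → 3
Jan 15 14:30 end C → 2
Jan 15 15:00 end D → 1
Jan 15 18:30 end E → 0
Peak is 3, at Jan 15 10:30 (C, D, E).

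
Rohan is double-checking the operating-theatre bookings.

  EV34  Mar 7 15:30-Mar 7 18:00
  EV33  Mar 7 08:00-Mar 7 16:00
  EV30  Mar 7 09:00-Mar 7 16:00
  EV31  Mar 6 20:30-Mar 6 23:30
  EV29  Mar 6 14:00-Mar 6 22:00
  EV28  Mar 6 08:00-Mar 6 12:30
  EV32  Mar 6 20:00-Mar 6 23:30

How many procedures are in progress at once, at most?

3

Sweep the timeline, counting +1 at each start and −1 at each end (ends before starts at a tie):
Mar 6 08:00 start EV28 → 1
Mar 6 12:30 end EV28 → 0
Mar 6 14:00 start EV29 → 1
Mar 6 20:00 start EV32 → 2
Mar 6 20:30 start EV31 → 3
Mar 6 22:00 end EV29 → 2
Mar 6 23:30 end EV31 → 1
Mar 6 23:30 end EV32 → 0
Mar 7 08:00 start EV33 → 1
Mar 7 09:00 start EV30 → 2
Mar 7 15:30 start EV34 → 3
Mar 7 16:00 end EV30 → 2
Mar 7 16:00 end EV33 → 1
Mar 7 18:00 end EV34 → 0
Peak is 3, at Mar 6 20:30 (EV29, EV31, EV32).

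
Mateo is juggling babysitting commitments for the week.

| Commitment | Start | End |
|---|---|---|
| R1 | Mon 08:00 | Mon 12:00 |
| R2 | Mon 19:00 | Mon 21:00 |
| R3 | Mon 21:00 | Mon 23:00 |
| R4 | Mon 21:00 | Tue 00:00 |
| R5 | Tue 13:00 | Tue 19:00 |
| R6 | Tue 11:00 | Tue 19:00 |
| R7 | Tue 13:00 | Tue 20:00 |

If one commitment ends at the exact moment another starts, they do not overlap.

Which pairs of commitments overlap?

Sorted by start: R1, R2, R3, R4, R6, R5, R7.
R2 starts after R1 ends, so R1 has no further overlaps.
R3 starts exactly when R2 ends (back-to-back, no overlap), so R2 has no further overlaps.
R4 starts before R3 ends → R3 and R4 overlap.
R6 starts after R3 ends, so R3 has no further overlaps.
R6 starts after R4 ends, so R4 has no further overlaps.
R5 starts before R6 ends → R6 and R5 overlap.
R7 starts before R6 ends → R6 and R7 overlap.
R7 starts before R5 ends → R5 and R7 overlap.

R3 & R4, R5 & R6, R5 & R7, R6 & R7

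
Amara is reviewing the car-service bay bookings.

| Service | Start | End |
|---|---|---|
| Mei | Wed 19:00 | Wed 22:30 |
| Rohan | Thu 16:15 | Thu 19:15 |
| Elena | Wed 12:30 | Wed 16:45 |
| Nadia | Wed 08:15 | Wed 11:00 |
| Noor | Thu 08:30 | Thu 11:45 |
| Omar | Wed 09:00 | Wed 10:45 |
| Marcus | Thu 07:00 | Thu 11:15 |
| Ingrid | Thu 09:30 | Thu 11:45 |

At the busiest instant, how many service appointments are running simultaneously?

Sweep the timeline, counting +1 at each start and −1 at each end (ends before starts at a tie):
Wed 08:15 start Nadia → 1
Wed 09:00 start Omar → 2
Wed 10:45 end Omar → 1
Wed 11:00 end Nadia → 0
Wed 12:30 start Elena → 1
Wed 16:45 end Elena → 0
Wed 19:00 start Mei → 1
Wed 22:30 end Mei → 0
Thu 07:00 start Marcus → 1
Thu 08:30 start Noor → 2
Thu 09:30 start Ingrid → 3
Thu 11:15 end Marcus → 2
Thu 11:45 end Ingrid → 1
Thu 11:45 end Noor → 0
Thu 16:15 start Rohan → 1
Thu 19:15 end Rohan → 0
Peak is 3, at Thu 09:30 (Ingrid, Marcus, Noor).

3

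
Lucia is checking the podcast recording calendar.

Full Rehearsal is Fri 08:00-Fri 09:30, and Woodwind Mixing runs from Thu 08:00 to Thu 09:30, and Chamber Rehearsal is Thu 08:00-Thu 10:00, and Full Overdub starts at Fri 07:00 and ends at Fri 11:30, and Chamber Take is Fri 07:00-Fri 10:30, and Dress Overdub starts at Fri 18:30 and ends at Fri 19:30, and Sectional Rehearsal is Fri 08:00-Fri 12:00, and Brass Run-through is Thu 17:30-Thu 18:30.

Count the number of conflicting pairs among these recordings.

Check each pair: they overlap iff neither finishes before the other starts.
Sorted by start: Woodwind Mixing, Chamber Rehearsal, Brass Run-through, Chamber Take, Full Overdub, Full Rehearsal, Sectional Rehearsal, Dress Overdub.
Chamber Rehearsal starts before Woodwind Mixing ends → Woodwind Mixing and Chamber Rehearsal overlap.
Brass Run-through starts after Woodwind Mixing ends — done with Woodwind Mixing.
Brass Run-through starts after Chamber Rehearsal ends — done with Chamber Rehearsal.
Chamber Take starts after Brass Run-through ends — done with Brass Run-through.
Full Overdub starts before Chamber Take ends → Chamber Take and Full Overdub overlap.
Full Rehearsal starts before Chamber Take ends → Chamber Take and Full Rehearsal overlap.
Sectional Rehearsal starts before Chamber Take ends → Chamber Take and Sectional Rehearsal overlap.
Dress Overdub starts after Chamber Take ends.
Full Rehearsal starts before Full Overdub ends → Full Overdub and Full Rehearsal overlap.
Sectional Rehearsal starts before Full Overdub ends → Full Overdub and Sectional Rehearsal overlap.
Dress Overdub starts after Full Overdub ends.
Sectional Rehearsal starts before Full Rehearsal ends → Full Rehearsal and Sectional Rehearsal overlap.
Dress Overdub starts after Full Rehearsal ends.
Dress Overdub starts after Sectional Rehearsal ends.
Overlapping pairs: Chamber Rehearsal & Woodwind Mixing, Chamber Take & Full Overdub, Chamber Take & Full Rehearsal, Chamber Take & Sectional Rehearsal, Full Overdub & Full Rehearsal, Full Overdub & Sectional Rehearsal, Full Rehearsal & Sectional Rehearsal — 7 in total.

7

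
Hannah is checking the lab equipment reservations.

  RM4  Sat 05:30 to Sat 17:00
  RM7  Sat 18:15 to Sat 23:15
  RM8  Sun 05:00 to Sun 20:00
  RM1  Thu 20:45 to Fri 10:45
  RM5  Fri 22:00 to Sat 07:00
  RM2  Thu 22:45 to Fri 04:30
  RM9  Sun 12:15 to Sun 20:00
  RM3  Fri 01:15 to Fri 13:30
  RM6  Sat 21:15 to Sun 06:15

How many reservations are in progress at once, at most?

Walk through starts and ends in time order (an end at T is processed before a start at T):
Thu 20:45 start RM1 → 1
Thu 22:45 start RM2 → 2
Fri 01:15 start RM3 → 3
Fri 04:30 end RM2 → 2
Fri 10:45 end RM1 → 1
Fri 13:30 end RM3 → 0
Fri 22:00 start RM5 → 1
Sat 05:30 start RM4 → 2
Sat 07:00 end RM5 → 1
Sat 17:00 end RM4 → 0
Sat 18:15 start RM7 → 1
Sat 21:15 start RM6 → 2
Sat 23:15 end RM7 → 1
Sun 05:00 start RM8 → 2
Sun 06:15 end RM6 → 1
Sun 12:15 start RM9 → 2
Sun 20:00 end RM8 → 1
Sun 20:00 end RM9 → 0
Peak is 3, at Fri 01:15 (RM1, RM2, RM3).

3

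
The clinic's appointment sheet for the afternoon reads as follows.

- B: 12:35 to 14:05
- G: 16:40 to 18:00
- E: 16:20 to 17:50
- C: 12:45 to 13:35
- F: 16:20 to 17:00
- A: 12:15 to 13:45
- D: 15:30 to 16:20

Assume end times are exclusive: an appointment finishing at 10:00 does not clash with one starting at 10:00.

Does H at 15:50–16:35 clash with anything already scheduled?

A: ends 13:45 at or before H starts 15:50 → clear.
B: ends 14:05 at or before H starts 15:50 → clear.
C: ends 13:35 at or before H starts 15:50 → clear.
D: starts 15:30 before H ends 16:35, and ends 16:20 after H starts 15:50 → overlap.
E: starts 16:20 before H ends 16:35, and ends 17:50 after H starts 15:50 → overlap.
F: starts 16:20 before H ends 16:35, and ends 17:00 after H starts 15:50 → overlap.
G: starts 16:40 at or after H ends 16:35 → clear.
H overlaps D, E, F.

Yes — it overlaps D, E, F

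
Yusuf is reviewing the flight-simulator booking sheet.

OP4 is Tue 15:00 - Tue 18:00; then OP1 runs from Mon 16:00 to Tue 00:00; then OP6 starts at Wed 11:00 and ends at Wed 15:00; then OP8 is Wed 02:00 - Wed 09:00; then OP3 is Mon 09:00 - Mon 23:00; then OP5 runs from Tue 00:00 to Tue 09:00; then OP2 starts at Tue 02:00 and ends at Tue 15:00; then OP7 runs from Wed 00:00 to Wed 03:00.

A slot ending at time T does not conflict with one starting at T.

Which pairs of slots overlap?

Sorted by start: OP3, OP1, OP5, OP2, OP4, OP7, OP8, OP6.
OP1 starts before OP3 ends → OP3 and OP1 overlap.
OP5 starts after OP3 ends; OP3 is clear from here.
OP5 starts exactly when OP1 ends (back-to-back, no overlap); OP1 is clear from here.
OP2 starts before OP5 ends → OP5 and OP2 overlap.
OP4 starts after OP5 ends; OP5 is clear from here.
OP4 starts exactly when OP2 ends (back-to-back, no overlap); OP2 is clear from here.
OP7 starts after OP4 ends; OP4 is clear from here.
OP8 starts before OP7 ends → OP7 and OP8 overlap.
OP6 starts after OP7 ends.
OP6 starts after OP8 ends.

OP1 & OP3, OP2 & OP5, OP7 & OP8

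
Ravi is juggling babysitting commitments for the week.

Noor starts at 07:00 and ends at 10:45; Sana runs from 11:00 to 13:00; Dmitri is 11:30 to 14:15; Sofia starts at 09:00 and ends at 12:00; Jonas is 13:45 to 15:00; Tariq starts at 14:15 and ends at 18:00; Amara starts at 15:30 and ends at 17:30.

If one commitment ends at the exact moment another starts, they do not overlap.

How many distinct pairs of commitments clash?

Sorted by start: Noor, Sofia, Sana, Dmitri, Jonas, Tariq, Amara.
Sofia starts before Noor ends → Noor and Sofia overlap.
Sana starts after Noor ends; Noor is clear from here.
Sana starts before Sofia ends → Sofia and Sana overlap.
Dmitri starts before Sofia ends → Sofia and Dmitri overlap.
Jonas starts after Sofia ends; Sofia is clear from here.
Dmitri starts before Sana ends → Sana and Dmitri overlap.
Jonas starts after Sana ends; Sana is clear from here.
Jonas starts before Dmitri ends → Dmitri and Jonas overlap.
Tariq starts exactly when Dmitri ends (back-to-back, no overlap); Dmitri is clear from here.
Tariq starts before Jonas ends → Jonas and Tariq overlap.
Amara starts after Jonas ends.
Amara starts before Tariq ends → Tariq and Amara overlap.
Overlapping pairs: Amara & Tariq, Dmitri & Jonas, Dmitri & Sana, Dmitri & Sofia, Jonas & Tariq, Noor & Sofia, Sana & Sofia — 7 in total.

7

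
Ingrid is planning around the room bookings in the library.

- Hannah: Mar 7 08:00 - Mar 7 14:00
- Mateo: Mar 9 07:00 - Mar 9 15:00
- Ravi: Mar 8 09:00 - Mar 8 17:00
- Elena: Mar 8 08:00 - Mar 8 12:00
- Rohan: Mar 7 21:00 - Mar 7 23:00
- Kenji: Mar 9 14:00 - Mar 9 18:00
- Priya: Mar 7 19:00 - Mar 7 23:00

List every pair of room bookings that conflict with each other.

Elena & Ravi, Kenji & Mateo, Priya & Rohan

Check each pair: they overlap iff neither finishes before the other starts.
Sorted by start: Hannah, Priya, Rohan, Elena, Ravi, Mateo, Kenji.
Priya starts after Hannah ends; Hannah is clear from here.
Rohan starts before Priya ends → Priya and Rohan overlap.
Elena starts after Priya ends; Priya is clear from here.
Elena starts after Rohan ends; Rohan is clear from here.
Ravi starts before Elena ends → Elena and Ravi overlap.
Mateo starts after Elena ends; Elena is clear from here.
Mateo starts after Ravi ends; Ravi is clear from here.
Kenji starts before Mateo ends → Mateo and Kenji overlap.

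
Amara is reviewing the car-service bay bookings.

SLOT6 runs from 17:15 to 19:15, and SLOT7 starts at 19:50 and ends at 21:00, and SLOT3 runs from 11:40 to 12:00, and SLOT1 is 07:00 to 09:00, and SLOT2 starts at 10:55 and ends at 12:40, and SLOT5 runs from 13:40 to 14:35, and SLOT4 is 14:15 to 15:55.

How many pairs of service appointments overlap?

2

Sorted by start: SLOT1, SLOT2, SLOT3, SLOT5, SLOT4, SLOT6, SLOT7.
SLOT2 starts after SLOT1 ends — done with SLOT1.
SLOT3 starts before SLOT2 ends → SLOT2 and SLOT3 overlap.
SLOT5 starts after SLOT2 ends — done with SLOT2.
SLOT5 starts after SLOT3 ends — done with SLOT3.
SLOT4 starts before SLOT5 ends → SLOT5 and SLOT4 overlap.
SLOT6 starts after SLOT5 ends — done with SLOT5.
SLOT6 starts after SLOT4 ends — done with SLOT4.
SLOT7 starts after SLOT6 ends.
Overlapping pairs: SLOT2 & SLOT3, SLOT4 & SLOT5 — 2 in total.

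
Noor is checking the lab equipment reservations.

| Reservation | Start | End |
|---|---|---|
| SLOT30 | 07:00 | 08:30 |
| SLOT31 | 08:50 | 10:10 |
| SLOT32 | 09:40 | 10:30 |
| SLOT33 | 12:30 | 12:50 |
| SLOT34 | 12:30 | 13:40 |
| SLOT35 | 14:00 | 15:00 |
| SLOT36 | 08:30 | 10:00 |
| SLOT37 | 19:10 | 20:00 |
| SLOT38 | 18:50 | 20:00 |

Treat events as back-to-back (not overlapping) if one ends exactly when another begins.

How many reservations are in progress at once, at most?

3

Sort all start/end points and keep a running count:
07:00 start SLOT30 → 1
08:30 end SLOT30 → 0
08:30 start SLOT36 → 1
08:50 start SLOT31 → 2
09:40 start SLOT32 → 3
10:00 end SLOT36 → 2
10:10 end SLOT31 → 1
10:30 end SLOT32 → 0
12:30 start SLOT33 → 1
12:30 start SLOT34 → 2
12:50 end SLOT33 → 1
13:40 end SLOT34 → 0
14:00 start SLOT35 → 1
15:00 end SLOT35 → 0
18:50 start SLOT38 → 1
19:10 start SLOT37 → 2
20:00 end SLOT37 → 1
20:00 end SLOT38 → 0
Peak is 3, at 09:40 (SLOT31, SLOT32, SLOT36).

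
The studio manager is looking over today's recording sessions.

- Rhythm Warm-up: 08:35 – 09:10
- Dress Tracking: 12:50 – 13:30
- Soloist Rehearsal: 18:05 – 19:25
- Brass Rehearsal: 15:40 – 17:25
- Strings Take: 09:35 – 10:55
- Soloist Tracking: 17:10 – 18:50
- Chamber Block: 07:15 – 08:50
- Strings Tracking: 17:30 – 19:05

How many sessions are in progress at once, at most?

Sweep the timeline, counting +1 at each start and −1 at each end (ends before starts at a tie):
07:15 start Chamber Block → 1
08:35 start Rhythm Warm-up → 2
08:50 end Chamber Block → 1
09:10 end Rhythm Warm-up → 0
09:35 start Strings Take → 1
10:55 end Strings Take → 0
12:50 start Dress Tracking → 1
13:30 end Dress Tracking → 0
15:40 start Brass Rehearsal → 1
17:10 start Soloist Tracking → 2
17:25 end Brass Rehearsal → 1
17:30 start Strings Tracking → 2
18:05 start Soloist Rehearsal → 3
18:50 end Soloist Tracking → 2
19:05 end Strings Tracking → 1
19:25 end Soloist Rehearsal → 0
Peak is 3, at 18:05 (Soloist Rehearsal, Soloist Tracking, Strings Tracking).

3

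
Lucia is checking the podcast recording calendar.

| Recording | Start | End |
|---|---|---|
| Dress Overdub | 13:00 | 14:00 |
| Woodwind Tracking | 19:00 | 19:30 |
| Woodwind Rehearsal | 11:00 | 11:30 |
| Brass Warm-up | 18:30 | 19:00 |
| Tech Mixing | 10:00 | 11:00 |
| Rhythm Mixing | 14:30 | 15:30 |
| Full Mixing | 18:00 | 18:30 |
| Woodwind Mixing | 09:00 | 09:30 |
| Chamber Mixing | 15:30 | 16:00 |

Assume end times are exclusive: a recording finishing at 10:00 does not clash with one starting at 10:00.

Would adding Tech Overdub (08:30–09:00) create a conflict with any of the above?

No — it doesn't clash with anything

Woodwind Mixing: starts 09:00 at or after Tech Overdub ends 09:00 → clear.
Tech Mixing: starts 10:00 at or after Tech Overdub ends 09:00 → clear.
Woodwind Rehearsal: starts 11:00 at or after Tech Overdub ends 09:00 → clear.
Dress Overdub: starts 13:00 at or after Tech Overdub ends 09:00 → clear.
Rhythm Mixing: starts 14:30 at or after Tech Overdub ends 09:00 → clear.
Chamber Mixing: starts 15:30 at or after Tech Overdub ends 09:00 → clear.
Full Mixing: starts 18:00 at or after Tech Overdub ends 09:00 → clear.
Brass Warm-up: starts 18:30 at or after Tech Overdub ends 09:00 → clear.
Woodwind Tracking: starts 19:00 at or after Tech Overdub ends 09:00 → clear.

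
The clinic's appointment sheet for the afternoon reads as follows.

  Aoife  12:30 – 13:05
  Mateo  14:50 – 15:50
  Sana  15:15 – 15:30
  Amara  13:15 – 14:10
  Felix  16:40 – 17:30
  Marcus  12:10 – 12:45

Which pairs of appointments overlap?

Check each pair: they overlap iff neither finishes before the other starts.
Sorted by start: Marcus, Aoife, Amara, Mateo, Sana, Felix.
Aoife starts before Marcus ends → Marcus and Aoife overlap.
Amara starts after Marcus ends; Marcus is clear from here.
Amara starts after Aoife ends; Aoife is clear from here.
Mateo starts after Amara ends; Amara is clear from here.
Sana starts before Mateo ends → Mateo and Sana overlap.
Felix starts after Mateo ends.
Felix starts after Sana ends.

Aoife & Marcus, Mateo & Sana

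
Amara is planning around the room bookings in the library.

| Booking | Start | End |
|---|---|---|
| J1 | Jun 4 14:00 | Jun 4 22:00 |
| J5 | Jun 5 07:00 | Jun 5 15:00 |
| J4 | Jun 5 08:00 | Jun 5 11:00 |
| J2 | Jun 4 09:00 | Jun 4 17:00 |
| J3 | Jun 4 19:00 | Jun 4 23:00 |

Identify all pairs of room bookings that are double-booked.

Check each pair: they overlap iff neither finishes before the other starts.
Sorted by start: J2, J1, J3, J5, J4.
J1 starts before J2 ends → J2 and J1 overlap.
J3 starts after J2 ends — done with J2.
J3 starts before J1 ends → J1 and J3 overlap.
J5 starts after J1 ends — done with J1.
J5 starts after J3 ends — done with J3.
J4 starts before J5 ends → J5 and J4 overlap.

J1 & J2, J1 & J3, J4 & J5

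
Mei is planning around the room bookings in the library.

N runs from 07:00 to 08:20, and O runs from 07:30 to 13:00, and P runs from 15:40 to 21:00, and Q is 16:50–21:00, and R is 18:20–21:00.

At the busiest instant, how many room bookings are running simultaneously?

Walk through starts and ends in time order (an end at T is processed before a start at T):
07:00 start N → 1
07:30 start O → 2
08:20 end N → 1
13:00 end O → 0
15:40 start P → 1
16:50 start Q → 2
18:20 start R → 3
21:00 end P → 2
21:00 end Q → 1
21:00 end R → 0
Peak is 3, at 18:20 (P, Q, R).

3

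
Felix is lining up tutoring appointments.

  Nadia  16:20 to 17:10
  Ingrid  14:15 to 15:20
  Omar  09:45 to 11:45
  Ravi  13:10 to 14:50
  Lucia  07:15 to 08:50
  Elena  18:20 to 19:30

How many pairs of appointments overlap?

Two intervals overlap when each starts before the other ends.
Sorted by start: Lucia, Omar, Ravi, Ingrid, Nadia, Elena.
Omar starts after Lucia ends, so Lucia has no further overlaps.
Ravi starts after Omar ends, so Omar has no further overlaps.
Ingrid starts before Ravi ends → Ravi and Ingrid overlap.
Nadia starts after Ravi ends, so Ravi has no further overlaps.
Nadia starts after Ingrid ends, so Ingrid has no further overlaps.
Elena starts after Nadia ends.
Overlapping pairs: Ingrid & Ravi — 1 in total.

1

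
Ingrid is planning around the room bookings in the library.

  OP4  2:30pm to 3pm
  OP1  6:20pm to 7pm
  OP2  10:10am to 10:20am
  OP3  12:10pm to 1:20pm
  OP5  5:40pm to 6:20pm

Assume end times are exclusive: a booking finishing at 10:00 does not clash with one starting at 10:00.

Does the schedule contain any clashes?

Sorted by start: OP2, OP3, OP4, OP5, OP1.
OP3 starts after OP2 ends — done with OP2.
OP4 starts after OP3 ends — done with OP3.
OP5 starts after OP4 ends — done with OP4.
OP1 starts exactly when OP5 ends (back-to-back, no overlap).
Every pair is clear; the schedule has no overlaps.

No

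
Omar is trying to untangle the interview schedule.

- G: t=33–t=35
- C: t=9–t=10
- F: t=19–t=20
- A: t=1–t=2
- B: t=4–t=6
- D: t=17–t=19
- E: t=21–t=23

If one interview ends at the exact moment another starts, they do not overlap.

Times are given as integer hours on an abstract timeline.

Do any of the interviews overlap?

Two intervals overlap when each starts before the other ends.
Sorted by start: A, B, C, D, F, E, G.
B starts after A ends; A is clear from here.
C starts after B ends; B is clear from here.
D starts after C ends; C is clear from here.
F starts exactly when D ends (back-to-back, no overlap); D is clear from here.
E starts after F ends; F is clear from here.
G starts after E ends.
Every pair is clear; the schedule has no overlaps.

No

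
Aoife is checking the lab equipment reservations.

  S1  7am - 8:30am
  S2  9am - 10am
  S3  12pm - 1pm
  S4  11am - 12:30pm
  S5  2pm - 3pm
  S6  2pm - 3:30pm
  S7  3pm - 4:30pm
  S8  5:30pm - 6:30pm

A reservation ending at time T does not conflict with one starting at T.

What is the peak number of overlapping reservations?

Sort all start/end points and keep a running count:
7am start S1 → 1
8:30am end S1 → 0
9am start S2 → 1
10am end S2 → 0
11am start S4 → 1
12pm start S3 → 2
12:30pm end S4 → 1
1pm end S3 → 0
2pm start S5 → 1
2pm start S6 → 2
3pm end S5 → 1
3pm start S7 → 2
3:30pm end S6 → 1
4:30pm end S7 → 0
5:30pm start S8 → 1
6:30pm end S8 → 0
Peak is 2, at 12pm (S3, S4).

2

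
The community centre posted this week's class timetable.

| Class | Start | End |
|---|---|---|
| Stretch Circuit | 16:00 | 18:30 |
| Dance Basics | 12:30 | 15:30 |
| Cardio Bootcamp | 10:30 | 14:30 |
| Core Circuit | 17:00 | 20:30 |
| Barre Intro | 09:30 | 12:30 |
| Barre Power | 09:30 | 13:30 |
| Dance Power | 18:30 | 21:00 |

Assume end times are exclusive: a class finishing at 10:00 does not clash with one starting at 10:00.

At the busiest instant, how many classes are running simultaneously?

Sweep the timeline, counting +1 at each start and −1 at each end (ends before starts at a tie):
09:30 start Barre Intro → 1
09:30 start Barre Power → 2
10:30 start Cardio Bootcamp → 3
12:30 end Barre Intro → 2
12:30 start Dance Basics → 3
13:30 end Barre Power → 2
14:30 end Cardio Bootcamp → 1
15:30 end Dance Basics → 0
16:00 start Stretch Circuit → 1
17:00 start Core Circuit → 2
18:30 end Stretch Circuit → 1
18:30 start Dance Power → 2
20:30 end Core Circuit → 1
21:00 end Dance Power → 0
Peak is 3, at 10:30 (Barre Intro, Barre Power, Cardio Bootcamp).

3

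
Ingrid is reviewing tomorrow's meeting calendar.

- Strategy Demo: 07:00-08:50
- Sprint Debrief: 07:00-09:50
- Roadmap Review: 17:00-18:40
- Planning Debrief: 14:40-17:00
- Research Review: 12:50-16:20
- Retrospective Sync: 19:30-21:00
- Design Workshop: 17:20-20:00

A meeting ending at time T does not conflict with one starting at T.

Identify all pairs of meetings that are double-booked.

Two intervals overlap when each starts before the other ends.
Sorted by start: Strategy Demo, Sprint Debrief, Research Review, Planning Debrief, Roadmap Review, Design Workshop, Retrospective Sync.
Sprint Debrief starts before Strategy Demo ends → Strategy Demo and Sprint Debrief overlap.
Research Review starts after Strategy Demo ends, so Strategy Demo has no further overlaps.
Research Review starts after Sprint Debrief ends, so Sprint Debrief has no further overlaps.
Planning Debrief starts before Research Review ends → Research Review and Planning Debrief overlap.
Roadmap Review starts after Research Review ends, so Research Review has no further overlaps.
Roadmap Review starts exactly when Planning Debrief ends (back-to-back, no overlap), so Planning Debrief has no further overlaps.
Design Workshop starts before Roadmap Review ends → Roadmap Review and Design Workshop overlap.
Retrospective Sync starts after Roadmap Review ends.
Retrospective Sync starts before Design Workshop ends → Design Workshop and Retrospective Sync overlap.

Design Workshop & Retrospective Sync, Design Workshop & Roadmap Review, Planning Debrief & Research Review, Sprint Debrief & Strategy Demo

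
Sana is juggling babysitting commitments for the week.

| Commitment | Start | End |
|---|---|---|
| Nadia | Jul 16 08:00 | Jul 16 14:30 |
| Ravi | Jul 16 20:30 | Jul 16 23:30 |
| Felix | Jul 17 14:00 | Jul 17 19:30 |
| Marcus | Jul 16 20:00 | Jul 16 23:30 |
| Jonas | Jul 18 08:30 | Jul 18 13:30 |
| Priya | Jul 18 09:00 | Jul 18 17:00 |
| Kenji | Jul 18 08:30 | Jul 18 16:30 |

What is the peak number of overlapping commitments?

3

Sort all start/end points and keep a running count:
Jul 16 08:00 start Nadia → 1
Jul 16 14:30 end Nadia → 0
Jul 16 20:00 start Marcus → 1
Jul 16 20:30 start Ravi → 2
Jul 16 23:30 end Marcus → 1
Jul 16 23:30 end Ravi → 0
Jul 17 14:00 start Felix → 1
Jul 17 19:30 end Felix → 0
Jul 18 08:30 start Jonas → 1
Jul 18 08:30 start Kenji → 2
Jul 18 09:00 start Priya → 3
Jul 18 13:30 end Jonas → 2
Jul 18 16:30 end Kenji → 1
Jul 18 17:00 end Priya → 0
Peak is 3, at Jul 18 09:00 (Jonas, Kenji, Priya).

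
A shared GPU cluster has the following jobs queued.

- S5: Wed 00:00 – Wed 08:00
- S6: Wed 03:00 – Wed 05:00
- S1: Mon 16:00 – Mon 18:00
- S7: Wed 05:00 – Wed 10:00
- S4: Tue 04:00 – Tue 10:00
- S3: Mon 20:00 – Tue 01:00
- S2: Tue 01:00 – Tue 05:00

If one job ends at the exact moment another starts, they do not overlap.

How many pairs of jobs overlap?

Two intervals overlap when each starts before the other ends.
Sorted by start: S1, S3, S2, S4, S5, S6, S7.
S3 starts after S1 ends; S1 is clear from here.
S2 starts exactly when S3 ends (back-to-back, no overlap); S3 is clear from here.
S4 starts before S2 ends → S2 and S4 overlap.
S5 starts after S2 ends; S2 is clear from here.
S5 starts after S4 ends; S4 is clear from here.
S6 starts before S5 ends → S5 and S6 overlap.
S7 starts before S5 ends → S5 and S7 overlap.
S7 starts exactly when S6 ends (back-to-back, no overlap).
Overlapping pairs: S2 & S4, S5 & S6, S5 & S7 — 3 in total.

3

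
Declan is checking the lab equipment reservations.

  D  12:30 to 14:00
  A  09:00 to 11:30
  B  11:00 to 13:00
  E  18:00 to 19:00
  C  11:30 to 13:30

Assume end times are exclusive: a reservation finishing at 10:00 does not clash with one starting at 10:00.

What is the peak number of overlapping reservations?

3

Sweep the timeline, counting +1 at each start and −1 at each end (ends before starts at a tie):
09:00 start A → 1
11:00 start B → 2
11:30 end A → 1
11:30 start C → 2
12:30 start D → 3
13:00 end B → 2
13:30 end C → 1
14:00 end D → 0
18:00 start E → 1
19:00 end E → 0
Peak is 3, at 12:30 (B, C, D).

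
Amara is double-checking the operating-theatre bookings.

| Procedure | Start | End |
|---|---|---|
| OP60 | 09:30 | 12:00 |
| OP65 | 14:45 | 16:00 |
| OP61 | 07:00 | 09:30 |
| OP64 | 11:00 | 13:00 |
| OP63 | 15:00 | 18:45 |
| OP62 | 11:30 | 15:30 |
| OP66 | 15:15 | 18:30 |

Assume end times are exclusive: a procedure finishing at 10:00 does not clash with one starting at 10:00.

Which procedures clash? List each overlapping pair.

Check each pair: they overlap iff neither finishes before the other starts.
Sorted by start: OP61, OP60, OP64, OP62, OP65, OP63, OP66.
OP60 starts exactly when OP61 ends (back-to-back, no overlap), so OP61 has no further overlaps.
OP64 starts before OP60 ends → OP60 and OP64 overlap.
OP62 starts before OP60 ends → OP60 and OP62 overlap.
OP65 starts after OP60 ends, so OP60 has no further overlaps.
OP62 starts before OP64 ends → OP64 and OP62 overlap.
OP65 starts after OP64 ends, so OP64 has no further overlaps.
OP65 starts before OP62 ends → OP62 and OP65 overlap.
OP63 starts before OP62 ends → OP62 and OP63 overlap.
OP66 starts before OP62 ends → OP62 and OP66 overlap.
OP63 starts before OP65 ends → OP65 and OP63 overlap.
OP66 starts before OP65 ends → OP65 and OP66 overlap.
OP66 starts before OP63 ends → OP63 and OP66 overlap.

OP60 & OP62, OP60 & OP64, OP62 & OP63, OP62 & OP64, OP62 & OP65, OP62 & OP66, OP63 & OP65, OP63 & OP66, OP65 & OP66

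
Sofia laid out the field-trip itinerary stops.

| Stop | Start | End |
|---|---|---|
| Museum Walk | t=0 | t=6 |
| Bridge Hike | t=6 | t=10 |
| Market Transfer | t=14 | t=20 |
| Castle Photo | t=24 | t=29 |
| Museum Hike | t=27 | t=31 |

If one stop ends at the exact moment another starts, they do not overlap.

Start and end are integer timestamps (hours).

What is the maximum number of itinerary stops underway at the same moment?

2

Sweep the timeline, counting +1 at each start and −1 at each end (ends before starts at a tie):
t=0 start Museum Walk → 1
t=6 end Museum Walk → 0
t=6 start Bridge Hike → 1
t=10 end Bridge Hike → 0
t=14 start Market Transfer → 1
t=20 end Market Transfer → 0
t=24 start Castle Photo → 1
t=27 start Museum Hike → 2
t=29 end Castle Photo → 1
t=31 end Museum Hike → 0
Peak is 2, at t=27 (Castle Photo, Museum Hike).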